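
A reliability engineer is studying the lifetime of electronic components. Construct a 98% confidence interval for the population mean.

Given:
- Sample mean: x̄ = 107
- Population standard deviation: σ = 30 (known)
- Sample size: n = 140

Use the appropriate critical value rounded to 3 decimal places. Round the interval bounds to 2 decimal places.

The population standard deviation σ is known, so use a z-interval (standard normal critical value).

For 98% confidence, z* = 2.326 (from standard normal table)

Standard error: SE = σ/√n = 30/√140 = 2.535463

Margin of error: E = z* × SE = 2.326 × 2.535463 = 5.8975

Z-interval: x̄ ± E = 107 ± 5.8975 = (101.1025, 112.8975)

Rounded to 2 decimal places:

(101.10, 112.90)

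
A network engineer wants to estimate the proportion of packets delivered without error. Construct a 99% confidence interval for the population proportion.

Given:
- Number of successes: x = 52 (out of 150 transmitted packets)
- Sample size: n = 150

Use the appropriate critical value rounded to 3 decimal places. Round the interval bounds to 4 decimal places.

Sample proportion: p̂ = 52/150 = 0.346667

Check conditions for normal approximation:
  np̂ = 52 ≥ 10 ✓
  n(1-p̂) = 98 ≥ 10 ✓

The sample is large enough, so use a z-interval (normal approximation) for the proportion.

For 99% confidence, z* = 2.576 (from standard normal table)

Standard error: SE = √(p̂(1-p̂)/n) = √(0.346667×0.653333/150) = 0.03885777

Margin of error: E = z* × SE = 2.576 × 0.03885777 = 0.100098

Z-interval: p̂ ± E = 0.346667 ± 0.100098 = (0.246569, 0.446764)

Rounded to 4 decimal places:

(0.2466, 0.4468)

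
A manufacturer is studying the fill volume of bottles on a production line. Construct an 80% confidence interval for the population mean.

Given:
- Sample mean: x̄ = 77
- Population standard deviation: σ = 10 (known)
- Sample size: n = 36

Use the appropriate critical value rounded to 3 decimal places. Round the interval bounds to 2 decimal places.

The population standard deviation σ is known, so use a z-interval (standard normal critical value).

For 80% confidence, z* = 1.282 (from standard normal table)

Standard error: SE = σ/√n = 10/√36 = 1.666667

Margin of error: E = z* × SE = 1.282 × 1.666667 = 2.1367

Z-interval: x̄ ± E = 77 ± 2.1367 = (74.8633, 79.1367)

Rounded to 2 decimal places:

(74.86, 79.14)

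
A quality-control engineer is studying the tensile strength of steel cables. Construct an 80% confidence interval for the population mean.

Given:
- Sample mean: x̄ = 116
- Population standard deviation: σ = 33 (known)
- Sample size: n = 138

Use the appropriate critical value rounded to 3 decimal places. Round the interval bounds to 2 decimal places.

The population standard deviation σ is known, so use a z-interval (standard normal critical value).

For 80% confidence, z* = 1.282 (from standard normal table)

Standard error: SE = σ/√n = 33/√138 = 2.809147

Margin of error: E = z* × SE = 1.282 × 2.809147 = 3.6013

Z-interval: x̄ ± E = 116 ± 3.6013 = (112.3987, 119.6013)

Rounded to 2 decimal places:

(112.40, 119.60)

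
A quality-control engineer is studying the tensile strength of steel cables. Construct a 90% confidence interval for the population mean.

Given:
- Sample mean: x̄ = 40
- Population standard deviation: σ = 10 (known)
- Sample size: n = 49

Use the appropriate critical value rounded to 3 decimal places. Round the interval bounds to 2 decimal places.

The population standard deviation σ is known, so use a z-interval (standard normal critical value).

For 90% confidence, z* = 1.645 (from standard normal table)

Standard error: SE = σ/√n = 10/√49 = 1.428571

Margin of error: E = z* × SE = 1.645 × 1.428571 = 2.3500

Z-interval: x̄ ± E = 40 ± 2.3500 = (37.6500, 42.3500)

Rounded to 2 decimal places:

(37.65, 42.35)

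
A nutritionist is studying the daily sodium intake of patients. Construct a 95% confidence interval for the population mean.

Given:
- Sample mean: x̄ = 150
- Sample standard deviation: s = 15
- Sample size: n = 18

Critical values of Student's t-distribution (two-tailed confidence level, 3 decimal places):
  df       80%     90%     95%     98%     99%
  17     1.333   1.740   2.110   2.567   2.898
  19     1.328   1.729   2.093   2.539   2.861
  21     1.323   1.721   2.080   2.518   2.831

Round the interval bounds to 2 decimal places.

The population standard deviation σ is unknown (only the sample standard deviation s is given), so use a t-interval with df = n - 1 = 18 - 1 = 17.

For 95% confidence with df = 17, t* = 2.110 (from t-table)

Standard error: SE = s/√n = 15/√18 = 3.535534

Margin of error: E = t* × SE = 2.110 × 3.535534 = 7.4600

T-interval: x̄ ± E = 150 ± 7.4600 = (142.5400, 157.4600)

Rounded to 2 decimal places:

(142.54, 157.46)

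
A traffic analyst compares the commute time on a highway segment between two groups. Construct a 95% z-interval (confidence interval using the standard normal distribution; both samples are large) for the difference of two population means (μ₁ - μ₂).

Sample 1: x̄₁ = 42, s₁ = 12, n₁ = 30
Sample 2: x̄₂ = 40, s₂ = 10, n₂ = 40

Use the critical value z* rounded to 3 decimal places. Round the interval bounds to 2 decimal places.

Both samples are large (n₁ = 30 ≥ 30, n₂ = 40 ≥ 30), so a z-interval for the difference of means applies.

Point estimate: x̄₁ - x̄₂ = 42 - 40 = 2

Standard error: SE = √(s₁²/n₁ + s₂²/n₂)
= √(12²/30 + 10²/40)
= √(4.800000 + 2.500000)
= 2.701851

For 95% confidence, z* = 1.96 (from standard normal table)
Margin of error: E = z* × SE = 1.96 × 2.701851 = 5.2956

Z-interval: (x̄₁ - x̄₂) ± E = 2 ± 5.2956 = (-3.2956, 7.2956)

Rounded to 2 decimal places:

(-3.30, 7.30)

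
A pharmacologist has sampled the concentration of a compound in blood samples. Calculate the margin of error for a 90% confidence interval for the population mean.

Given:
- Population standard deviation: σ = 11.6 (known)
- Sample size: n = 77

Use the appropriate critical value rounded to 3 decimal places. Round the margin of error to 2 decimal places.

The population standard deviation σ is known, so use the z-interval margin of error formula.

For 90% confidence, z* = 1.645 (from standard normal table)

Margin of error formula for z-interval: E = z* × σ/√n

E = 1.645 × 11.6/√77
  = 1.645 × 1.321943
  = 2.1746

Rounded to 2 decimal places:

2.17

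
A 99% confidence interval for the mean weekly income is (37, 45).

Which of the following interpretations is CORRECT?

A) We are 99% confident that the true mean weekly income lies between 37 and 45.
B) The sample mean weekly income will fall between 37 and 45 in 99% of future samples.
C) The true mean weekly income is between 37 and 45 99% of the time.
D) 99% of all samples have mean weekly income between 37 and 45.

A confidence interval represents our confidence in the procedure, not a probability statement about the parameter.

Key concept: If we repeated this sampling process many times and computed a 99% CI each time, about 99% of those intervals would contain the true population parameter.

For this specific interval (37, 45):
- Midpoint (point estimate): 41
- Margin of error: 4

The correct interpretation is the one stating confidence that the true parameter lies in the interval — option A.

A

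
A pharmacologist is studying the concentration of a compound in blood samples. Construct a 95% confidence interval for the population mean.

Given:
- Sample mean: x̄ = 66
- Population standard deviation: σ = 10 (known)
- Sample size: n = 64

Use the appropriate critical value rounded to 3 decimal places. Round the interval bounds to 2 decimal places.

The population standard deviation σ is known, so use a z-interval (standard normal critical value).

For 95% confidence, z* = 1.96 (from standard normal table)

Standard error: SE = σ/√n = 10/√64 = 1.250000

Margin of error: E = z* × SE = 1.96 × 1.250000 = 2.4500

Z-interval: x̄ ± E = 66 ± 2.4500 = (63.5500, 68.4500)

Rounded to 2 decimal places:

(63.55, 68.45)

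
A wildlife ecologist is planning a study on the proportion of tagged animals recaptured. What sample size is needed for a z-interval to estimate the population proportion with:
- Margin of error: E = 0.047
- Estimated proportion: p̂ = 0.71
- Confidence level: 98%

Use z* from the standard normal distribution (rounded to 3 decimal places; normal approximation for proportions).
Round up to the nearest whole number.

Using z* for proportion z-interval (normal approximation).

For 98% confidence, z* = 2.326 (from standard normal table)

Sample size formula for proportion z-interval: n = z*²p̂(1-p̂)/E²

n = 2.326² × 0.71 × 0.29 / 0.047²
  = 5.410276 × 0.2059 / 0.002209
  = 504.2896

Round up to the nearest whole number: n = 505

505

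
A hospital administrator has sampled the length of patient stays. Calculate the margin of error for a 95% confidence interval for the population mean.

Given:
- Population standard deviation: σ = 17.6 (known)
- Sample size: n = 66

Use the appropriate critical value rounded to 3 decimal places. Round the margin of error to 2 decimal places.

The population standard deviation σ is known, so use the z-interval margin of error formula.

For 95% confidence, z* = 1.96 (from standard normal table)

Margin of error formula for z-interval: E = z* × σ/√n

E = 1.96 × 17.6/√66
  = 1.96 × 2.166410
  = 4.2462

Rounded to 2 decimal places:

4.25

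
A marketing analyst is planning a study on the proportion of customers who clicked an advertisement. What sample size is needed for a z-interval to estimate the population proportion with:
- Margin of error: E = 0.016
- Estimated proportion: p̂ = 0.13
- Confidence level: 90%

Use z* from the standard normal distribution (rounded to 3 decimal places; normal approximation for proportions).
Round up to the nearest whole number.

Using z* for proportion z-interval (normal approximation).

For 90% confidence, z* = 1.645 (from standard normal table)

Sample size formula for proportion z-interval: n = z*²p̂(1-p̂)/E²

n = 1.645² × 0.13 × 0.87 / 0.016²
  = 2.706025 × 0.1131 / 0.000256
  = 1195.5134

Round up to the nearest whole number: n = 1196

1196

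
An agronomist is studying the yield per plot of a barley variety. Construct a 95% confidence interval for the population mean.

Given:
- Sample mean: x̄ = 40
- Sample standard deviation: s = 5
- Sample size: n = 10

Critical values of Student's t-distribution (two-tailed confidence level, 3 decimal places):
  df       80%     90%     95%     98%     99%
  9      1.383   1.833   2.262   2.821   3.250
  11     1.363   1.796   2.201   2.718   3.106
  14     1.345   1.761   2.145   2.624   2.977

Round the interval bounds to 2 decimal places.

The population standard deviation σ is unknown (only the sample standard deviation s is given), so use a t-interval with df = n - 1 = 10 - 1 = 9.

For 95% confidence with df = 9, t* = 2.262 (from t-table)

Standard error: SE = s/√n = 5/√10 = 1.581139

Margin of error: E = t* × SE = 2.262 × 1.581139 = 3.5765

T-interval: x̄ ± E = 40 ± 3.5765 = (36.4235, 43.5765)

Rounded to 2 decimal places:

(36.42, 43.58)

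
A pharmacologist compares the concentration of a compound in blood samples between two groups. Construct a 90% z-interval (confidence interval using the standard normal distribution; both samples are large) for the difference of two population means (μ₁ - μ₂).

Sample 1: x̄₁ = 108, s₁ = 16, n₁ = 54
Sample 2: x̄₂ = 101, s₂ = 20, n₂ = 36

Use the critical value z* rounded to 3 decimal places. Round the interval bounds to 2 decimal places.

Both samples are large (n₁ = 54 ≥ 30, n₂ = 36 ≥ 30), so a z-interval for the difference of means applies.

Point estimate: x̄₁ - x̄₂ = 108 - 101 = 7

Standard error: SE = √(s₁²/n₁ + s₂²/n₂)
= √(16²/54 + 20²/36)
= √(4.740741 + 11.111111)
= 3.981438

For 90% confidence, z* = 1.645 (from standard normal table)
Margin of error: E = z* × SE = 1.645 × 3.981438 = 6.5495

Z-interval: (x̄₁ - x̄₂) ± E = 7 ± 6.5495 = (0.4505, 13.5495)

Rounded to 2 decimal places:

(0.45, 13.55)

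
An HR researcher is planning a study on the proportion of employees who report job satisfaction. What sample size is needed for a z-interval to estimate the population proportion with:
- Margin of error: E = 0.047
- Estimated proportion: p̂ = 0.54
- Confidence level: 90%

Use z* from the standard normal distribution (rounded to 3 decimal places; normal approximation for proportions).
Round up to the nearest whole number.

Using z* for proportion z-interval (normal approximation).

For 90% confidence, z* = 1.645 (from standard normal table)

Sample size formula for proportion z-interval: n = z*²p̂(1-p̂)/E²

n = 1.645² × 0.54 × 0.46 / 0.047²
  = 2.706025 × 0.2484 / 0.002209
  = 304.2900

Round up to the nearest whole number: n = 305

305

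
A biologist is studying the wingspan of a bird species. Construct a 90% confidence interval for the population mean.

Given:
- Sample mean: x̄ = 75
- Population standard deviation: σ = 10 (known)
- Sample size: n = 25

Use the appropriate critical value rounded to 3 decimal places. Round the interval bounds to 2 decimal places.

The population standard deviation σ is known, so use a z-interval (standard normal critical value).

For 90% confidence, z* = 1.645 (from standard normal table)

Standard error: SE = σ/√n = 10/√25 = 2.000000

Margin of error: E = z* × SE = 1.645 × 2.000000 = 3.2900

Z-interval: x̄ ± E = 75 ± 3.2900 = (71.7100, 78.2900)

Rounded to 2 decimal places:

(71.71, 78.29)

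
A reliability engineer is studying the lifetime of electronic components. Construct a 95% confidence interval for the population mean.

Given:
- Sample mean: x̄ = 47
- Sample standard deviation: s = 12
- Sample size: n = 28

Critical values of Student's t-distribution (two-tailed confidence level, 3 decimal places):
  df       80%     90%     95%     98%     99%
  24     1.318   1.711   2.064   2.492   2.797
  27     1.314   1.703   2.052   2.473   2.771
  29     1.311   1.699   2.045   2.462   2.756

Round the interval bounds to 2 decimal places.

The population standard deviation σ is unknown (only the sample standard deviation s is given), so use a t-interval with df = n - 1 = 28 - 1 = 27.

For 95% confidence with df = 27, t* = 2.052 (from t-table)

Standard error: SE = s/√n = 12/√28 = 2.267787

Margin of error: E = t* × SE = 2.052 × 2.267787 = 4.6535

T-interval: x̄ ± E = 47 ± 4.6535 = (42.3465, 51.6535)

Rounded to 2 decimal places:

(42.35, 51.65)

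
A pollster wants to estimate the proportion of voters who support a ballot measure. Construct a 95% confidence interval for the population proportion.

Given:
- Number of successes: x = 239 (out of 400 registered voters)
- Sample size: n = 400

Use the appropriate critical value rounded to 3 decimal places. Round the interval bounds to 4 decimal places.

Sample proportion: p̂ = 239/400 = 0.597500

Check conditions for normal approximation:
  np̂ = 239 ≥ 10 ✓
  n(1-p̂) = 161 ≥ 10 ✓

The sample is large enough, so use a z-interval (normal approximation) for the proportion.

For 95% confidence, z* = 1.96 (from standard normal table)

Standard error: SE = √(p̂(1-p̂)/n) = √(0.597500×0.402500/400) = 0.02452008

Margin of error: E = z* × SE = 1.96 × 0.02452008 = 0.048059

Z-interval: p̂ ± E = 0.597500 ± 0.048059 = (0.549441, 0.645559)

Rounded to 4 decimal places:

(0.5494, 0.6456)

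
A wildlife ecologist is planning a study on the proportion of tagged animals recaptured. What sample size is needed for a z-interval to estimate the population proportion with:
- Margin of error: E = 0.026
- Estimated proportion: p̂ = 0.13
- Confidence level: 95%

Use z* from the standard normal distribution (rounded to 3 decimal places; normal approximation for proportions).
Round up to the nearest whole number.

Using z* for proportion z-interval (normal approximation).

For 95% confidence, z* = 1.96 (from standard normal table)

Sample size formula for proportion z-interval: n = z*²p̂(1-p̂)/E²

n = 1.96² × 0.13 × 0.87 / 0.026²
  = 3.8416 × 0.1131 / 0.000676
  = 642.7292

Round up to the nearest whole number: n = 643

643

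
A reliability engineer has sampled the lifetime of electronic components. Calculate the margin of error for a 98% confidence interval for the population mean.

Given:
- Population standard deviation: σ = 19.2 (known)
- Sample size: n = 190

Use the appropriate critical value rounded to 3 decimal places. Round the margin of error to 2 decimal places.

The population standard deviation σ is known, so use the z-interval margin of error formula.

For 98% confidence, z* = 2.326 (from standard normal table)

Margin of error formula for z-interval: E = z* × σ/√n

E = 2.326 × 19.2/√190
  = 2.326 × 1.392914
  = 3.2399

Rounded to 2 decimal places:

3.24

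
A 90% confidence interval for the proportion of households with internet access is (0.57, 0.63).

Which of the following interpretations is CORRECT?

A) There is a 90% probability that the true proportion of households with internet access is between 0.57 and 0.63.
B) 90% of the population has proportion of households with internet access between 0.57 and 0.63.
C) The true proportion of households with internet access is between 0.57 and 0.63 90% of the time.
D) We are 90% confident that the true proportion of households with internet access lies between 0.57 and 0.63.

A confidence interval represents our confidence in the procedure, not a probability statement about the parameter.

Key concept: If we repeated this sampling process many times and computed a 90% CI each time, about 90% of those intervals would contain the true population parameter.

For this specific interval (0.57, 0.63):
- Midpoint (point estimate): 0.6
- Margin of error: 0.03

The correct interpretation is the one stating confidence that the true parameter lies in the interval — option D.

D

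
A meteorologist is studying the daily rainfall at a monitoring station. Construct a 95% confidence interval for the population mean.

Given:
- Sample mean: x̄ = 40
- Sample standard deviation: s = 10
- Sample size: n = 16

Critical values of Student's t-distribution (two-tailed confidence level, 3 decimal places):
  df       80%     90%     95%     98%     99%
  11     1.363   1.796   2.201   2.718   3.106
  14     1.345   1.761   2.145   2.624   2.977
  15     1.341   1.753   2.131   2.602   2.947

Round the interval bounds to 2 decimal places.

The population standard deviation σ is unknown (only the sample standard deviation s is given), so use a t-interval with df = n - 1 = 16 - 1 = 15.

For 95% confidence with df = 15, t* = 2.131 (from t-table)

Standard error: SE = s/√n = 10/√16 = 2.500000

Margin of error: E = t* × SE = 2.131 × 2.500000 = 5.3275

T-interval: x̄ ± E = 40 ± 5.3275 = (34.6725, 45.3275)

Rounded to 2 decimal places:

(34.67, 45.33)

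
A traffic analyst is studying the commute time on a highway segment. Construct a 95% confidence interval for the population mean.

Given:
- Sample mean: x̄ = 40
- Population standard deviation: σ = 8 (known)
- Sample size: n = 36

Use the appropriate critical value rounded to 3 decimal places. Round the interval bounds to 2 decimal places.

The population standard deviation σ is known, so use a z-interval (standard normal critical value).

For 95% confidence, z* = 1.96 (from standard normal table)

Standard error: SE = σ/√n = 8/√36 = 1.333333

Margin of error: E = z* × SE = 1.96 × 1.333333 = 2.6133

Z-interval: x̄ ± E = 40 ± 2.6133 = (37.3867, 42.6133)

Rounded to 2 decimal places:

(37.39, 42.61)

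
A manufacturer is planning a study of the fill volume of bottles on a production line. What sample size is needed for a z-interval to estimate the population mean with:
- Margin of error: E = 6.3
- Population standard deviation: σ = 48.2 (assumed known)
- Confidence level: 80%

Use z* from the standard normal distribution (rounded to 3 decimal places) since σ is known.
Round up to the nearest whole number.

Using z* since population σ is known (z-interval formula).

For 80% confidence, z* = 1.282 (from standard normal table)

Sample size formula for z-interval: n = (z*σ/E)²

n = (1.282 × 48.2 / 6.3)²
  = (9.808317)²
  = 96.2031

Round up to the nearest whole number: n = 97

97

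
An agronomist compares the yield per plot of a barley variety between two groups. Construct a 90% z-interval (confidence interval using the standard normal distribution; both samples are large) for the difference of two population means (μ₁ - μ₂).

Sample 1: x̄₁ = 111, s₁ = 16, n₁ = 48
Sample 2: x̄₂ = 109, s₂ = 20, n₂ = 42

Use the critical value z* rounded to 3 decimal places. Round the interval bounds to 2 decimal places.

Both samples are large (n₁ = 48 ≥ 30, n₂ = 42 ≥ 30), so a z-interval for the difference of means applies.

Point estimate: x̄₁ - x̄₂ = 111 - 109 = 2

Standard error: SE = √(s₁²/n₁ + s₂²/n₂)
= √(16²/48 + 20²/42)
= √(5.333333 + 9.523810)
= 3.854496

For 90% confidence, z* = 1.645 (from standard normal table)
Margin of error: E = z* × SE = 1.645 × 3.854496 = 6.3406

Z-interval: (x̄₁ - x̄₂) ± E = 2 ± 6.3406 = (-4.3406, 8.3406)

Rounded to 2 decimal places:

(-4.34, 8.34)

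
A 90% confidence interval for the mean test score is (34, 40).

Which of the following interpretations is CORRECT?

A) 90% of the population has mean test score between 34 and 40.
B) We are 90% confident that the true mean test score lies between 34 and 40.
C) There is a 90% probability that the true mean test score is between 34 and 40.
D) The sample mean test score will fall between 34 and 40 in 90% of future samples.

A confidence interval represents our confidence in the procedure, not a probability statement about the parameter.

Key concept: If we repeated this sampling process many times and computed a 90% CI each time, about 90% of those intervals would contain the true population parameter.

For this specific interval (34, 40):
- Midpoint (point estimate): 37
- Margin of error: 3

The correct interpretation is the one stating confidence that the true parameter lies in the interval — option B.

B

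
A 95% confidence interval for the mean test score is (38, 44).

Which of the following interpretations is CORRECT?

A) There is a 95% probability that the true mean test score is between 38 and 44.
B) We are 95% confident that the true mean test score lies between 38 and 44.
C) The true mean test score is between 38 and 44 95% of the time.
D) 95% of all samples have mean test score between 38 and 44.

A confidence interval represents our confidence in the procedure, not a probability statement about the parameter.

Key concept: If we repeated this sampling process many times and computed a 95% CI each time, about 95% of those intervals would contain the true population parameter.

For this specific interval (38, 44):
- Midpoint (point estimate): 41
- Margin of error: 3

The correct interpretation is the one stating confidence that the true parameter lies in the interval — option B.

B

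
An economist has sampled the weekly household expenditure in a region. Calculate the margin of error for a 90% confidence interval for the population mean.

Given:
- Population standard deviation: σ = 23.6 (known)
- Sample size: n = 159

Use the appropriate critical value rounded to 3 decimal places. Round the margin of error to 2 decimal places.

The population standard deviation σ is known, so use the z-interval margin of error formula.

For 90% confidence, z* = 1.645 (from standard normal table)

Margin of error formula for z-interval: E = z* × σ/√n

E = 1.645 × 23.6/√159
  = 1.645 × 1.871602
  = 3.0788

Rounded to 2 decimal places:

3.08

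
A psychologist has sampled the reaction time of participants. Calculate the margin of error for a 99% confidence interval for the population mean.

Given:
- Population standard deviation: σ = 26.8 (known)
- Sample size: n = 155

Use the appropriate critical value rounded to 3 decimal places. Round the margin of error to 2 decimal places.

The population standard deviation σ is known, so use the z-interval margin of error formula.

For 99% confidence, z* = 2.576 (from standard normal table)

Margin of error formula for z-interval: E = z* × σ/√n

E = 2.576 × 26.8/√155
  = 2.576 × 2.152628
  = 5.5452

Rounded to 2 decimal places:

5.55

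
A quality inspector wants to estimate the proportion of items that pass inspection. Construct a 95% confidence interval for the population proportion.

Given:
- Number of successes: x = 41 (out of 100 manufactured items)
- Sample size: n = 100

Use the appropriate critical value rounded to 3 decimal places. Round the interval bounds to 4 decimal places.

Sample proportion: p̂ = 41/100 = 0.410000

Check conditions for normal approximation:
  np̂ = 41 ≥ 10 ✓
  n(1-p̂) = 59 ≥ 10 ✓

The sample is large enough, so use a z-interval (normal approximation) for the proportion.

For 95% confidence, z* = 1.96 (from standard normal table)

Standard error: SE = √(p̂(1-p̂)/n) = √(0.410000×0.590000/100) = 0.04918333

Margin of error: E = z* × SE = 1.96 × 0.04918333 = 0.096399

Z-interval: p̂ ± E = 0.410000 ± 0.096399 = (0.313601, 0.506399)

Rounded to 4 decimal places:

(0.3136, 0.5064)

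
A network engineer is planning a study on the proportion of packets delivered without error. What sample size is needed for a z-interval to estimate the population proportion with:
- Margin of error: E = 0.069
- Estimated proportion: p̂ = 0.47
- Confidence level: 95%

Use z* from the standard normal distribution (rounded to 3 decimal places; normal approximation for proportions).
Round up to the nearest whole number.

Using z* for proportion z-interval (normal approximation).

For 95% confidence, z* = 1.96 (from standard normal table)

Sample size formula for proportion z-interval: n = z*²p̂(1-p̂)/E²

n = 1.96² × 0.47 × 0.53 / 0.069²
  = 3.8416 × 0.2491 / 0.004761
  = 200.9961

Round up to the nearest whole number: n = 201

201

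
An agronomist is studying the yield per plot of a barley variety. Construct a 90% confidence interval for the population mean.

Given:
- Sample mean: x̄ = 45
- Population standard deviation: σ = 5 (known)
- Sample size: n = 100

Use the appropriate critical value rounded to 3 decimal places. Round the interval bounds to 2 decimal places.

The population standard deviation σ is known, so use a z-interval (standard normal critical value).

For 90% confidence, z* = 1.645 (from standard normal table)

Standard error: SE = σ/√n = 5/√100 = 0.500000

Margin of error: E = z* × SE = 1.645 × 0.500000 = 0.8225

Z-interval: x̄ ± E = 45 ± 0.8225 = (44.1775, 45.8225)

Rounded to 2 decimal places:

(44.18, 45.82)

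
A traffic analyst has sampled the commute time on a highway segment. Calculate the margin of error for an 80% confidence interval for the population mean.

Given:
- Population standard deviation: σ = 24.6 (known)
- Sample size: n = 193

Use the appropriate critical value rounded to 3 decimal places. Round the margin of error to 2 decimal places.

The population standard deviation σ is known, so use the z-interval margin of error formula.

For 80% confidence, z* = 1.282 (from standard normal table)

Margin of error formula for z-interval: E = z* × σ/√n

E = 1.282 × 24.6/√193
  = 1.282 × 1.770747
  = 2.2701

Rounded to 2 decimal places:

2.27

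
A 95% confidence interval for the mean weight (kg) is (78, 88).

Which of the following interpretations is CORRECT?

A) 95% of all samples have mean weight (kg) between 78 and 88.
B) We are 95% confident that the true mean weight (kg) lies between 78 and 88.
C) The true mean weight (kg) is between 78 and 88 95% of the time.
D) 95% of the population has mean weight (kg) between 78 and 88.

A confidence interval represents our confidence in the procedure, not a probability statement about the parameter.

Key concept: If we repeated this sampling process many times and computed a 95% CI each time, about 95% of those intervals would contain the true population parameter.

For this specific interval (78, 88):
- Midpoint (point estimate): 83
- Margin of error: 5

The correct interpretation is the one stating confidence that the true parameter lies in the interval — option B.

B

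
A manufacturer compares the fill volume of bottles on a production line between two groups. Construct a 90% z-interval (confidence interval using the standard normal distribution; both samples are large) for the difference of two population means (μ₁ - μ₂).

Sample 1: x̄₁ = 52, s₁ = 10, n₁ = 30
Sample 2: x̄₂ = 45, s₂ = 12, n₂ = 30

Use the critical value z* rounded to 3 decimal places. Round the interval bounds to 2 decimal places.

Both samples are large (n₁ = 30 ≥ 30, n₂ = 30 ≥ 30), so a z-interval for the difference of means applies.

Point estimate: x̄₁ - x̄₂ = 52 - 45 = 7

Standard error: SE = √(s₁²/n₁ + s₂²/n₂)
= √(10²/30 + 12²/30)
= √(3.333333 + 4.800000)
= 2.851900

For 90% confidence, z* = 1.645 (from standard normal table)
Margin of error: E = z* × SE = 1.645 × 2.851900 = 4.6914

Z-interval: (x̄₁ - x̄₂) ± E = 7 ± 4.6914 = (2.3086, 11.6914)

Rounded to 2 decimal places:

(2.31, 11.69)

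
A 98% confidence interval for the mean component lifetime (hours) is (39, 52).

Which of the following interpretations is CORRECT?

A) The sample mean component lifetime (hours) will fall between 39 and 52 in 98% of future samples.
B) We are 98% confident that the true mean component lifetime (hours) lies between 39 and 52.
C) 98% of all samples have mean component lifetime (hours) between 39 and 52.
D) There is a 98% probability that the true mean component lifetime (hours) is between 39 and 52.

A confidence interval represents our confidence in the procedure, not a probability statement about the parameter.

Key concept: If we repeated this sampling process many times and computed a 98% CI each time, about 98% of those intervals would contain the true population parameter.

For this specific interval (39, 52):
- Midpoint (point estimate): 45.5
- Margin of error: 6.5

The correct interpretation is the one stating confidence that the true parameter lies in the interval — option B.

B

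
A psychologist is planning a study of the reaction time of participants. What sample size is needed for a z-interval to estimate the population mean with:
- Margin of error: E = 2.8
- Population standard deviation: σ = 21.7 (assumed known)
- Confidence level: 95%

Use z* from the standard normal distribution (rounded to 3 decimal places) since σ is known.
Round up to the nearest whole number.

Using z* since population σ is known (z-interval formula).

For 95% confidence, z* = 1.96 (from standard normal table)

Sample size formula for z-interval: n = (z*σ/E)²

n = (1.96 × 21.7 / 2.8)²
  = (15.190000)²
  = 230.7361

Round up to the nearest whole number: n = 231

231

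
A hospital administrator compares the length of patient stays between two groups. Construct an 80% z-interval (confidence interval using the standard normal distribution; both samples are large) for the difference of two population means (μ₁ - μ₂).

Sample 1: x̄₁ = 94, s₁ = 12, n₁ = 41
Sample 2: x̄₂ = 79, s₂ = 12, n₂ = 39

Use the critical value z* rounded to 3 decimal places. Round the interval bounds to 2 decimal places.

Both samples are large (n₁ = 41 ≥ 30, n₂ = 39 ≥ 30), so a z-interval for the difference of means applies.

Point estimate: x̄₁ - x̄₂ = 94 - 79 = 15

Standard error: SE = √(s₁²/n₁ + s₂²/n₂)
= √(12²/41 + 12²/39)
= √(3.512195 + 3.692308)
= 2.684120

For 80% confidence, z* = 1.282 (from standard normal table)
Margin of error: E = z* × SE = 1.282 × 2.684120 = 3.4410

Z-interval: (x̄₁ - x̄₂) ± E = 15 ± 3.4410 = (11.5590, 18.4410)

Rounded to 2 decimal places:

(11.56, 18.44)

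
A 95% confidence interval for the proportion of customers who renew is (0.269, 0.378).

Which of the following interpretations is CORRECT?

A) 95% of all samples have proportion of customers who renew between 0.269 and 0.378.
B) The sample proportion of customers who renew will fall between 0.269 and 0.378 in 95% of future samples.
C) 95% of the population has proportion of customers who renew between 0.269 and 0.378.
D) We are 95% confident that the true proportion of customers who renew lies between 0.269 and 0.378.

A confidence interval represents our confidence in the procedure, not a probability statement about the parameter.

Key concept: If we repeated this sampling process many times and computed a 95% CI each time, about 95% of those intervals would contain the true population parameter.

For this specific interval (0.269, 0.378):
- Midpoint (point estimate): 0.3235
- Margin of error: 0.0545

The correct interpretation is the one stating confidence that the true parameter lies in the interval — option D.

D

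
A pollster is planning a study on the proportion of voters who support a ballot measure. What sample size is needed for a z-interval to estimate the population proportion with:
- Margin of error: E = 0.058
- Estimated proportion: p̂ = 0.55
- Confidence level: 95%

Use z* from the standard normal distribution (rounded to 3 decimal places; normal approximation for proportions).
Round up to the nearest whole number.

Using z* for proportion z-interval (normal approximation).

For 95% confidence, z* = 1.96 (from standard normal table)

Sample size formula for proportion z-interval: n = z*²p̂(1-p̂)/E²

n = 1.96² × 0.55 × 0.45 / 0.058²
  = 3.8416 × 0.2475 / 0.003364
  = 282.6385

Round up to the nearest whole number: n = 283

283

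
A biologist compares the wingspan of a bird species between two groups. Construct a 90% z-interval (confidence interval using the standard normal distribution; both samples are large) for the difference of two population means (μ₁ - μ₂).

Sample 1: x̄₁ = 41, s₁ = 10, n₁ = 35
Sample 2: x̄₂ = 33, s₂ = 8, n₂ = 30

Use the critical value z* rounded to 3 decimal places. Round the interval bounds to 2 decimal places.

Both samples are large (n₁ = 35 ≥ 30, n₂ = 30 ≥ 30), so a z-interval for the difference of means applies.

Point estimate: x̄₁ - x̄₂ = 41 - 33 = 8

Standard error: SE = √(s₁²/n₁ + s₂²/n₂)
= √(10²/35 + 8²/30)
= √(2.857143 + 2.133333)
= 2.233937

For 90% confidence, z* = 1.645 (from standard normal table)
Margin of error: E = z* × SE = 1.645 × 2.233937 = 3.6748

Z-interval: (x̄₁ - x̄₂) ± E = 8 ± 3.6748 = (4.3252, 11.6748)

Rounded to 2 decimal places:

(4.33, 11.67)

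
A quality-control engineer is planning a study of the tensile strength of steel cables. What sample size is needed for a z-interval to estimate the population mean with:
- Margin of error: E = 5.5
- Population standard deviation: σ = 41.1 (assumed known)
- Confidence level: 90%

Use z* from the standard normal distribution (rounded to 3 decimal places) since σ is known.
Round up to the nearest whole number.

Using z* since population σ is known (z-interval formula).

For 90% confidence, z* = 1.645 (from standard normal table)

Sample size formula for z-interval: n = (z*σ/E)²

n = (1.645 × 41.1 / 5.5)²
  = (12.292636)²
  = 151.1089

Round up to the nearest whole number: n = 152

152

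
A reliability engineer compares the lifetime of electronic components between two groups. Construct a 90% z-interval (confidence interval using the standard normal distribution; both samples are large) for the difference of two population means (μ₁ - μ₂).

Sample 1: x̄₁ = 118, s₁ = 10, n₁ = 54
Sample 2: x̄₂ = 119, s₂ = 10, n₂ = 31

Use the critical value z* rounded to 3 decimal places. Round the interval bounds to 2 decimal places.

Both samples are large (n₁ = 54 ≥ 30, n₂ = 31 ≥ 30), so a z-interval for the difference of means applies.

Point estimate: x̄₁ - x̄₂ = 118 - 119 = -1

Standard error: SE = √(s₁²/n₁ + s₂²/n₂)
= √(10²/54 + 10²/31)
= √(1.851852 + 3.225806)
= 2.253366

For 90% confidence, z* = 1.645 (from standard normal table)
Margin of error: E = z* × SE = 1.645 × 2.253366 = 3.7068

Z-interval: (x̄₁ - x̄₂) ± E = -1 ± 3.7068 = (-4.7068, 2.7068)

Rounded to 2 decimal places:

(-4.71, 2.71)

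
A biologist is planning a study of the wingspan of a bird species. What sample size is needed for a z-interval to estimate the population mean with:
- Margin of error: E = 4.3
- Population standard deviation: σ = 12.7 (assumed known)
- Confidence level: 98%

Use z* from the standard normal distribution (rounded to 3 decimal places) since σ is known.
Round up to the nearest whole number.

Using z* since population σ is known (z-interval formula).

For 98% confidence, z* = 2.326 (from standard normal table)

Sample size formula for z-interval: n = (z*σ/E)²

n = (2.326 × 12.7 / 4.3)²
  = (6.869814)²
  = 47.1943

Round up to the nearest whole number: n = 48

48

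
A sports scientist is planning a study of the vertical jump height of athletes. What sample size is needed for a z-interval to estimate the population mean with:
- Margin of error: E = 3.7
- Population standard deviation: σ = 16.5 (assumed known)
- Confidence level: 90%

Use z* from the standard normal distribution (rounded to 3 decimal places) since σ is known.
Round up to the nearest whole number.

Using z* since population σ is known (z-interval formula).

For 90% confidence, z* = 1.645 (from standard normal table)

Sample size formula for z-interval: n = (z*σ/E)²

n = (1.645 × 16.5 / 3.7)²
  = (7.335811)²
  = 53.8141

Round up to the nearest whole number: n = 54

54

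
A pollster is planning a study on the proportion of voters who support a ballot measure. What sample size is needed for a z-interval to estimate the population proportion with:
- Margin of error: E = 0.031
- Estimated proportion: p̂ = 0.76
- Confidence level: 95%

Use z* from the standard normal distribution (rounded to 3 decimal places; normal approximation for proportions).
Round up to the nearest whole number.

Using z* for proportion z-interval (normal approximation).

For 95% confidence, z* = 1.96 (from standard normal table)

Sample size formula for proportion z-interval: n = z*²p̂(1-p̂)/E²

n = 1.96² × 0.76 × 0.24 / 0.031²
  = 3.8416 × 0.1824 / 0.000961
  = 729.1445

Round up to the nearest whole number: n = 730

730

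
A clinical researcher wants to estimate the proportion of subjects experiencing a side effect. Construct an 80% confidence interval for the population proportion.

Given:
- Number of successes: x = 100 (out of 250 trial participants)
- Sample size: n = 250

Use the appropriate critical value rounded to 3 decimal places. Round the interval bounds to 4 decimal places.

Sample proportion: p̂ = 100/250 = 0.400000

Check conditions for normal approximation:
  np̂ = 100 ≥ 10 ✓
  n(1-p̂) = 150 ≥ 10 ✓

The sample is large enough, so use a z-interval (normal approximation) for the proportion.

For 80% confidence, z* = 1.282 (from standard normal table)

Standard error: SE = √(p̂(1-p̂)/n) = √(0.400000×0.600000/250) = 0.03098387

Margin of error: E = z* × SE = 1.282 × 0.03098387 = 0.039721

Z-interval: p̂ ± E = 0.400000 ± 0.039721 = (0.360279, 0.439721)

Rounded to 4 decimal places:

(0.3603, 0.4397)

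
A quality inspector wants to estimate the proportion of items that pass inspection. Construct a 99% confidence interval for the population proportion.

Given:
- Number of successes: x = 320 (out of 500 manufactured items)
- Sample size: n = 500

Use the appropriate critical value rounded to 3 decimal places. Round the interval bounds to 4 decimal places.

Sample proportion: p̂ = 320/500 = 0.640000

Check conditions for normal approximation:
  np̂ = 320 ≥ 10 ✓
  n(1-p̂) = 180 ≥ 10 ✓

The sample is large enough, so use a z-interval (normal approximation) for the proportion.

For 99% confidence, z* = 2.576 (from standard normal table)

Standard error: SE = √(p̂(1-p̂)/n) = √(0.640000×0.360000/500) = 0.02146625

Margin of error: E = z* × SE = 2.576 × 0.02146625 = 0.055297

Z-interval: p̂ ± E = 0.640000 ± 0.055297 = (0.584703, 0.695297)

Rounded to 4 decimal places:

(0.5847, 0.6953)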